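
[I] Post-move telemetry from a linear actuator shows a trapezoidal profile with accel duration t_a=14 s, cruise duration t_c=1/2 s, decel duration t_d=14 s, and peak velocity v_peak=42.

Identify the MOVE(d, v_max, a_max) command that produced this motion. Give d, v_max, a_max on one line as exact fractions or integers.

a_max = 42/14 = 3
d_a = ½·42·14 = 294; d_c = 42·1/2 = 21
d = 2·294 + 21 = 609
t_c = 1/2 > 0 so v_max = 42

d=609 v_max=42 a_max=3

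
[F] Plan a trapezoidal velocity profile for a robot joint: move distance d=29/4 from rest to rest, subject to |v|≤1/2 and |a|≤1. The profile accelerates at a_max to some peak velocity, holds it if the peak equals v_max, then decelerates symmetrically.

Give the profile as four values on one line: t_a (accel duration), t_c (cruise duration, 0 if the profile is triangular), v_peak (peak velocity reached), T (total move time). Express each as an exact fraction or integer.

v_max²/a_max = (1/2)²/1 = 1/4
29/4 ≥ 1/4 → trapezoidal
t_a = (1/2)/1 = 1/2; v_peak = 1/2
d_cruise = 29/4 − 1/4 = 7; t_c = 7/(1/2) = 14
T = 2·1/2 + 14 = 15

t_a=1/2 t_c=14 v_peak=1/2 T=15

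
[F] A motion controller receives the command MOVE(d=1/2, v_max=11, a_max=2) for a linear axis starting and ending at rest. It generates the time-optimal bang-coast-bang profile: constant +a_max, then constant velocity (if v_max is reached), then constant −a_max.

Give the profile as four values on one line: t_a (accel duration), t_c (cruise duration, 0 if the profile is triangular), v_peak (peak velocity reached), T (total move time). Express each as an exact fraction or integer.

t_a=1/2 t_c=0 v_peak=1 T=1

vₘ²/aₘ = 11²/2 = 121/2
1/2 < 121/2 so t_c = 0
v_peak = √(1/2·2) = √1 = 1
t_a = 1/2; t_c = 0
T = 2·1/2 = 1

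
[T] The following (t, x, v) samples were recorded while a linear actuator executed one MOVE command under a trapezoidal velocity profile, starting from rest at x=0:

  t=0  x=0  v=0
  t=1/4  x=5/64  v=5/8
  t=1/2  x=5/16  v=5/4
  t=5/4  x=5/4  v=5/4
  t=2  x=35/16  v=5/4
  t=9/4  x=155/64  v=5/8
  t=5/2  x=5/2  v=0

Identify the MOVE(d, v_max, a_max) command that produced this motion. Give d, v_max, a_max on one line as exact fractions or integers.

final state: t=5/2, x=5/2, v=0 → d = 5/2
a_max = (5/8−0)/(1/4−0) = 5/2
max v = 5/4 over t∈[1/2,2] → v_max = 5/4
check: 5/4·(1/2+3/2) = 5/2 ✓

d=5/2 v_max=5/4 a_max=5/2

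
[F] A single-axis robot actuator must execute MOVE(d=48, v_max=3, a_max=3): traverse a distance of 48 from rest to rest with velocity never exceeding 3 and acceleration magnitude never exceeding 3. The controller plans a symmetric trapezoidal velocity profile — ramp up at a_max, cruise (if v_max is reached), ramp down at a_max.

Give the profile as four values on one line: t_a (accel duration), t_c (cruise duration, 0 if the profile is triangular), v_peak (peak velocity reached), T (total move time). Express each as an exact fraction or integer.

vₘ²/aₘ = 3²/3 = 3
48 ≥ 3 → trapezoidal
t_a = 3/3 = 1; v_peak = 3
d_cruise = 48 − 3 = 45; t_c = 45/3 = 15
T = 2·1 + 15 = 17

t_a=1 t_c=15 v_peak=3 T=17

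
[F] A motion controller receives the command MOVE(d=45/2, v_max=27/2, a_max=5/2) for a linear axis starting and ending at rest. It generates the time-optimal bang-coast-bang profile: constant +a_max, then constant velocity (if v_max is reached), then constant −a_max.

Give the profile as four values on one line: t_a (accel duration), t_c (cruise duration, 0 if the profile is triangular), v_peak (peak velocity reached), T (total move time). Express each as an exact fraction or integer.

t_a=3 t_c=0 v_peak=15/2 T=6

vₘ²/aₘ = (27/2)²/(5/2) = 729/10
45/2 < 729/10 ⇒ no cruise
v_peak = √(45/2·5/2) = √(225/4) = 15/2
t_a = (15/2)/(5/2) = 3; t_c = 0
T = 2·3 = 6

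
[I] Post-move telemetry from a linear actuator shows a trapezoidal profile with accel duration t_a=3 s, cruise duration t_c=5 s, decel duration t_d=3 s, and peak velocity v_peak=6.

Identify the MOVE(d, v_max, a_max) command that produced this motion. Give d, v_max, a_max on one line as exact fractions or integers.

d=48 v_max=6 a_max=2

a_max = 6/3 = 2
d_a = ½·6·3 = 9; d_c = 6·5 = 30
d = 2·9 + 30 = 48
t_c = 5 > 0 so v_max = 6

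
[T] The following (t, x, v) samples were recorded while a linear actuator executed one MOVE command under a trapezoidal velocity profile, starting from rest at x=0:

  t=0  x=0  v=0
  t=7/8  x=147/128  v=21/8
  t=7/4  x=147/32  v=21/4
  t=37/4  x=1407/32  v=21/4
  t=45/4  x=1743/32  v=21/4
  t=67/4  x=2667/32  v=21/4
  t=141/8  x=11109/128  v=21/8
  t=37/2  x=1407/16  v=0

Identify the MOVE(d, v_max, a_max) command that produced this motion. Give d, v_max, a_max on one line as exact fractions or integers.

d=1407/16 v_max=21/4 a_max=3

final state: t=37/2, x=1407/16, v=0 → d = 1407/16
a_max = (21/8−0)/(7/8−0) = 3
max v = 21/4 over t∈[7/4,67/4] → v_max = 21/4
check: 21/4·(7/4+15) = 1407/16 ✓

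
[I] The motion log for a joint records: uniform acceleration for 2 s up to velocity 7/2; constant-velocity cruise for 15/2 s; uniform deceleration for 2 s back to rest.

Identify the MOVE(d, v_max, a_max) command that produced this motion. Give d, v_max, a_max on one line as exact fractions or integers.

d=133/4 v_max=7/2 a_max=7/4

a_max = (7/2)/2 = 7/4
d_a = ½·7/2·2 = 7/2; d_c = 7/2·15/2 = 105/4
d = 2·7/2 + 105/4 = 133/4
t_c = 15/2 > 0 → v_max = v_peak = 7/2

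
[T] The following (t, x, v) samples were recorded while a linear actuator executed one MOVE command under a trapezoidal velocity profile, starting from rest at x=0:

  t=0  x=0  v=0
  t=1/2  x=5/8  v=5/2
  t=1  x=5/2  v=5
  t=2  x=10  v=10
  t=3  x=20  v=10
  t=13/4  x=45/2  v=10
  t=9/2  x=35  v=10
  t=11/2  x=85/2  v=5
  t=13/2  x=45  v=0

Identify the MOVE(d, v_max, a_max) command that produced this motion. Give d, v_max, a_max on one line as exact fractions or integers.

d=45 v_max=10 a_max=5

final state: t=13/2, x=45, v=0 → d = 45
a_max = (5/2−0)/(1/2−0) = 5
max v = 10 over t∈[2,9/2] → v_max = 10
check: 10·(2+5/2) = 45 ✓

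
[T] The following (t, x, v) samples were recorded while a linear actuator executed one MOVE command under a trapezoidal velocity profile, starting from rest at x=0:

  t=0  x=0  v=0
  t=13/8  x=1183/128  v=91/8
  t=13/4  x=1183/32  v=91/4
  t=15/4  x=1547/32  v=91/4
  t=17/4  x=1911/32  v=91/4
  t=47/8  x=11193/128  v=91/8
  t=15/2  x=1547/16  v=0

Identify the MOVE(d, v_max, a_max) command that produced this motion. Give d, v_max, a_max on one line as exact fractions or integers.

d=1547/16 v_max=91/4 a_max=7

final state: t=15/2, x=1547/16, v=0 → d = 1547/16
a_max = (91/8−0)/(13/8−0) = 7
max v = 91/4 over t∈[13/4,17/4] → v_max = 91/4
check: 91/4·(13/4+1) = 1547/16 ✓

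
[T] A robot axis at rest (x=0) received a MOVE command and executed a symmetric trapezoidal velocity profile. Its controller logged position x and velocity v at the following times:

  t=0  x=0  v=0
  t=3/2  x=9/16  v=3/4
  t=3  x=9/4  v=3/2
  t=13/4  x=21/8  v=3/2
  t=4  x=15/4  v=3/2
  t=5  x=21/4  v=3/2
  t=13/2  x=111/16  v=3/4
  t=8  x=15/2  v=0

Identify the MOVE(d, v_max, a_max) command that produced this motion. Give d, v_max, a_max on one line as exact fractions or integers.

final state: t=8, x=15/2, v=0 → d = 15/2
a_max = (3/4−0)/(3/2−0) = 1/2
max v = 3/2 over t∈[3,5] → v_max = 3/2
check: 3/2·(3+2) = 15/2 ✓

d=15/2 v_max=3/2 a_max=1/2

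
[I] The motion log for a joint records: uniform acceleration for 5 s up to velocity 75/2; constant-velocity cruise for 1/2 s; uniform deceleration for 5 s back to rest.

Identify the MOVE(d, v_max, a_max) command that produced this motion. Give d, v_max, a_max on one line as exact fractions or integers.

d=825/4 v_max=75/2 a_max=15/2

a_max = (75/2)/5 = 15/2
d_a = ½·75/2·5 = 375/4; d_c = 75/2·1/2 = 75/4
d = 2·375/4 + 75/4 = 825/4
t_c = 1/2 > 0 → v_max = v_peak = 75/2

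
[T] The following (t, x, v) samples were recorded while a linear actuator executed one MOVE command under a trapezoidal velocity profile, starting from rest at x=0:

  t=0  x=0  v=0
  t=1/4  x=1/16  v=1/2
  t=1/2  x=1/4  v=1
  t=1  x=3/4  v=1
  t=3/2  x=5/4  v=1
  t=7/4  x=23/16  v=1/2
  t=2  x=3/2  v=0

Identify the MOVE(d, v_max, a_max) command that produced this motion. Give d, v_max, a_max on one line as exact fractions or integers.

d=3/2 v_max=1 a_max=2

final state: t=2, x=3/2, v=0 → d = 3/2
a_max = (1/2−0)/(1/4−0) = 2
max v = 1 over t∈[1/2,3/2] → v_max = 1
check: 1·(1/2+1) = 3/2 ✓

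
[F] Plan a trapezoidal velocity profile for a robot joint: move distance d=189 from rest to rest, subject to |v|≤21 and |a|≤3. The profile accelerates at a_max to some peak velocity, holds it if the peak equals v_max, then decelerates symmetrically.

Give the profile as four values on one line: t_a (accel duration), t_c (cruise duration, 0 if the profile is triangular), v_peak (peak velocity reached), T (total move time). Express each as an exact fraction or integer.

t_a=7 t_c=2 v_peak=21 T=16

(v_max)²/a_max = 21²/3 = 147
189 ≥ 147 ⇒ cruise phase
t_a = 21/3 = 7; v_peak = 21
d_cruise = 189 − 147 = 42; t_c = 42/21 = 2
T = 2·7 + 2 = 16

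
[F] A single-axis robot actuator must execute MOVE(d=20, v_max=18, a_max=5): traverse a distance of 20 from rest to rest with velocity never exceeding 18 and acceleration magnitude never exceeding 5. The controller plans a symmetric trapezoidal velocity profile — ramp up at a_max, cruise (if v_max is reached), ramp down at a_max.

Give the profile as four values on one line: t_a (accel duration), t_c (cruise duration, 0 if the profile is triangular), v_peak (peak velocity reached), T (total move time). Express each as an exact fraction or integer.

t_a=2 t_c=0 v_peak=10 T=4

v_max²/a_max = 18²/5 = 324/5
20 < 324/5 ⇒ no cruise
v_peak = √(20·5) = √100 = 10
t_a = 10/5 = 2; t_c = 0
T = 2·2 = 4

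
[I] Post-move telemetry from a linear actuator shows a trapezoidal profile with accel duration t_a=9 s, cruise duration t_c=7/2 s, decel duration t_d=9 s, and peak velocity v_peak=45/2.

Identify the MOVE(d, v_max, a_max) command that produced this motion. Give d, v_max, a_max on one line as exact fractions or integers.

a_max = (45/2)/9 = 5/2
d_a = ½·45/2·9 = 405/4; d_c = 45/2·7/2 = 315/4
d = 2·405/4 + 315/4 = 1125/4
t_c = 7/2 > 0 ⇒ limit active, v_max = 45/2

d=1125/4 v_max=45/2 a_max=5/2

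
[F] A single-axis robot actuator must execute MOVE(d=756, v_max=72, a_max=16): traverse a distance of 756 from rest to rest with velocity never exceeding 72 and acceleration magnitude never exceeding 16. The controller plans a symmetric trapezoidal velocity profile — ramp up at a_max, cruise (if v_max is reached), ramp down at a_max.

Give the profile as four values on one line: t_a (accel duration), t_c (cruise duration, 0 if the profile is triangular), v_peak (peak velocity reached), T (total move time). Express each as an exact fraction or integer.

t_a=9/2 t_c=6 v_peak=72 T=15

v_max²/a_max = 72²/16 = 324
756 ≥ 324 → trapezoidal
t_a = 72/16 = 9/2; v_peak = 72
d_cruise = 756 − 324 = 432; t_c = 432/72 = 6
T = 2·9/2 + 6 = 15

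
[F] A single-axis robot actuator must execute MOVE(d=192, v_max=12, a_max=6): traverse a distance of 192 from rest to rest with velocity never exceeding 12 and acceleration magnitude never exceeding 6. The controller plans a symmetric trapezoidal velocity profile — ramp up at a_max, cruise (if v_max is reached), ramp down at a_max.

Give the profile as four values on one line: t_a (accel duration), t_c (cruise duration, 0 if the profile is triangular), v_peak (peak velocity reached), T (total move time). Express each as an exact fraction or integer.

t_a=2 t_c=14 v_peak=12 T=18

v_max²/a_max = 12²/6 = 24
192 ≥ 24 → trapezoidal
t_a = 12/6 = 2; v_peak = 12
d_cruise = 192 − 24 = 168; t_c = 168/12 = 14
T = 2·2 + 14 = 18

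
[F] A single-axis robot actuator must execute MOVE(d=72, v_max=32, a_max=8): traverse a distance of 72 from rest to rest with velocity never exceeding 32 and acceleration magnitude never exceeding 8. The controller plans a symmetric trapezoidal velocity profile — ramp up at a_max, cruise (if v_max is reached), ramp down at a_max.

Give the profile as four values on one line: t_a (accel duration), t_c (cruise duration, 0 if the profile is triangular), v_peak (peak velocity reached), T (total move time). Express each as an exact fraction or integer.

(v_max)²/a_max = 32²/8 = 128
72 < 128 so t_c = 0
v_peak = √(72·8) = √576 = 24
t_a = 24/8 = 3; t_c = 0
T = 2·3 = 6

t_a=3 t_c=0 v_peak=24 T=6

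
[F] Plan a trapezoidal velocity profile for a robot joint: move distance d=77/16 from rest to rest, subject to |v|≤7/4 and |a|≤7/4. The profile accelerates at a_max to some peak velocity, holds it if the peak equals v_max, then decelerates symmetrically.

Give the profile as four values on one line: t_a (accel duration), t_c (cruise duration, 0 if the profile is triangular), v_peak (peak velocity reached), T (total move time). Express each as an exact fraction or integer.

vₘ²/aₘ = (7/4)²/(7/4) = 7/4
77/16 ≥ 7/4 → trapezoidal
t_a = (7/4)/(7/4) = 1; v_peak = 7/4
d_cruise = 77/16 − 7/4 = 49/16; t_c = (49/16)/(7/4) = 7/4
T = 2·1 + 7/4 = 15/4

t_a=1 t_c=7/4 v_peak=7/4 T=15/4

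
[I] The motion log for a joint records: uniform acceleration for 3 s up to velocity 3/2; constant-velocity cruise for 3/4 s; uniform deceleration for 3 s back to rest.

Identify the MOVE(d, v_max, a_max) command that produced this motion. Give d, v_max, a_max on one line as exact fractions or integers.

a_max = (3/2)/3 = 1/2
d_a = ½·3/2·3 = 9/4; d_c = 3/2·3/4 = 9/8
d = 2·9/4 + 9/8 = 45/8
t_c = 3/4 > 0 → v_max = v_peak = 3/2

d=45/8 v_max=3/2 a_max=1/2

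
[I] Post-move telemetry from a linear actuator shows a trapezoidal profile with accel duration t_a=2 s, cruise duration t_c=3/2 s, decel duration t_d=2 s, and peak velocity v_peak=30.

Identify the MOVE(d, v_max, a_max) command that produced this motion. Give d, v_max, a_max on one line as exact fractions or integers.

d=105 v_max=30 a_max=15

a_max = 30/2 = 15
d_a = ½·30·2 = 30; d_c = 30·3/2 = 45
d = 2·30 + 45 = 105
t_c = 3/2 > 0 → v_max = v_peak = 30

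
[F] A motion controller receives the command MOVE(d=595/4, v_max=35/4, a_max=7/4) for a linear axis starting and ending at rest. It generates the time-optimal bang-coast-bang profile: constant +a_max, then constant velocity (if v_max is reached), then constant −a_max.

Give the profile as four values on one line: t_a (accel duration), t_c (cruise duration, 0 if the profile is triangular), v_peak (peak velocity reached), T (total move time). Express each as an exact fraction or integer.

vₘ²/aₘ = (35/4)²/(7/4) = 175/4
595/4 ≥ 175/4 so v_max reached
t_a = (35/4)/(7/4) = 5; v_peak = 35/4
d_cruise = 595/4 − 175/4 = 105; t_c = 105/(35/4) = 12
T = 2·5 + 12 = 22

t_a=5 t_c=12 v_peak=35/4 T=22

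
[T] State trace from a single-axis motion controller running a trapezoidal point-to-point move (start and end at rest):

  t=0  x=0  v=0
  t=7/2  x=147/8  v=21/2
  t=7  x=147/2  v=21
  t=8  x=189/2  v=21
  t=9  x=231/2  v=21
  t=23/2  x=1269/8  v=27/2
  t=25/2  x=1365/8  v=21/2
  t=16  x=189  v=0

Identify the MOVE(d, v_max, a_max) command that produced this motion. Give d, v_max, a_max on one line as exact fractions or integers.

final state: t=16, x=189, v=0 → d = 189
a_max = (21/2−0)/(7/2−0) = 3
max v = 21 over t∈[7,9] → v_max = 21
check: 21·(7+2) = 189 ✓

d=189 v_max=21 a_max=3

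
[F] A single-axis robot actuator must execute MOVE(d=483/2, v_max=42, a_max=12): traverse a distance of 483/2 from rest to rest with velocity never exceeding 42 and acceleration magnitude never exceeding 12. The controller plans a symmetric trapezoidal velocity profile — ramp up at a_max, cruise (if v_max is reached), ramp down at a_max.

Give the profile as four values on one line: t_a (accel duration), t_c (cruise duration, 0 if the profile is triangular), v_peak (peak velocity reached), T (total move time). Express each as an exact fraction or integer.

t_a=7/2 t_c=9/4 v_peak=42 T=37/4

vₘ²/aₘ = 42²/12 = 147
483/2 ≥ 147 ⇒ cruise phase
t_a = 42/12 = 7/2; v_peak = 42
d_cruise = 483/2 − 147 = 189/2; t_c = (189/2)/42 = 9/4
T = 2·7/2 + 9/4 = 37/4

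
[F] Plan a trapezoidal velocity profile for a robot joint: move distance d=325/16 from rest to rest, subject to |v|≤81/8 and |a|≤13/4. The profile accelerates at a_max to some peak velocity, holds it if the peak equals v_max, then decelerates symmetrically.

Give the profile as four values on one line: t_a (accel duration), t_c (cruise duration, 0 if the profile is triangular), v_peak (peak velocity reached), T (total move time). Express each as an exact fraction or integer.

t_a=5/2 t_c=0 v_peak=65/8 T=5

v_max²/a_max = (81/8)²/(13/4) = 6561/208
325/16 < 6561/208 ⇒ no cruise
v_peak = √(325/16·13/4) = √(4225/64) = 65/8
t_a = (65/8)/(13/4) = 5/2; t_c = 0
T = 2·5/2 = 5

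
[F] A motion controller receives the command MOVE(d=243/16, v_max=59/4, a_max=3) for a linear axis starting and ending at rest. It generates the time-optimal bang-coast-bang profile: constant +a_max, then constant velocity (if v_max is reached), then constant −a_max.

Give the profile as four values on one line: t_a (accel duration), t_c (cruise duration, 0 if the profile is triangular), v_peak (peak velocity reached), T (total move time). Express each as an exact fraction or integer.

t_a=9/4 t_c=0 v_peak=27/4 T=9/2

v_max²/a_max = (59/4)²/3 = 3481/48
243/16 < 3481/48 → triangular
v_peak = √(243/16·3) = √(729/16) = 27/4
t_a = (27/4)/3 = 9/4; t_c = 0
T = 2·9/4 = 9/2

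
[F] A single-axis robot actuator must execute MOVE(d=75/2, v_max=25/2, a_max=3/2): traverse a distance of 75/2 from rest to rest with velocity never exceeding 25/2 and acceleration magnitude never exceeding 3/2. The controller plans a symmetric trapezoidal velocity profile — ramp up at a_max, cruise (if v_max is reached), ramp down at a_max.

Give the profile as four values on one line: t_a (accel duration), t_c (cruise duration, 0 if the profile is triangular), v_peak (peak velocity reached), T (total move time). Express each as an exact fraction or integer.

(v_max)²/a_max = (25/2)²/(3/2) = 625/6
75/2 < 625/6 so t_c = 0
v_peak = √(75/2·3/2) = √(225/4) = 15/2
t_a = (15/2)/(3/2) = 5; t_c = 0
T = 2·5 = 10

t_a=5 t_c=0 v_peak=15/2 T=10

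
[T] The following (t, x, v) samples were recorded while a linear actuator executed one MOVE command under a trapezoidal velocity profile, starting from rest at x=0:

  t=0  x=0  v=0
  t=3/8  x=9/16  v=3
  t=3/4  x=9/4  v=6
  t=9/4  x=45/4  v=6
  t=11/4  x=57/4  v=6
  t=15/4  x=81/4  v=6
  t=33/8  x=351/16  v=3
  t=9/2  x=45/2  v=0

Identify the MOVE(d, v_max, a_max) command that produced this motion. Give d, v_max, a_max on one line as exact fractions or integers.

final state: t=9/2, x=45/2, v=0 → d = 45/2
a_max = (3−0)/(3/8−0) = 8
max v = 6 over t∈[3/4,15/4] → v_max = 6
check: 6·(3/4+3) = 45/2 ✓

d=45/2 v_max=6 a_max=8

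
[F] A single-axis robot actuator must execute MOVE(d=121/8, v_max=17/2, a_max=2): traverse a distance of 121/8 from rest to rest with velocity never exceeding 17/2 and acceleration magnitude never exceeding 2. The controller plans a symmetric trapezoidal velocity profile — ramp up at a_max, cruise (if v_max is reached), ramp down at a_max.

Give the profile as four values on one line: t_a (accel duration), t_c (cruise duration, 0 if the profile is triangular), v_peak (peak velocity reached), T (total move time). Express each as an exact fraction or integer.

t_a=11/4 t_c=0 v_peak=11/2 T=11/2

(v_max)²/a_max = (17/2)²/2 = 289/8
121/8 < 289/8 so t_c = 0
v_peak = √(121/8·2) = √(121/4) = 11/2
t_a = (11/2)/2 = 11/4; t_c = 0
T = 2·11/4 = 11/2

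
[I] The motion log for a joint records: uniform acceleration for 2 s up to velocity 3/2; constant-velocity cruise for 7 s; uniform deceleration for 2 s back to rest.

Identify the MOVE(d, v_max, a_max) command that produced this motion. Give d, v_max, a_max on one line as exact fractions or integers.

a_max = (3/2)/2 = 3/4
d_a = ½·3/2·2 = 3/2; d_c = 3/2·7 = 21/2
d = 2·3/2 + 21/2 = 27/2
t_c = 7 > 0 ⇒ limit active, v_max = 3/2

d=27/2 v_max=3/2 a_max=3/4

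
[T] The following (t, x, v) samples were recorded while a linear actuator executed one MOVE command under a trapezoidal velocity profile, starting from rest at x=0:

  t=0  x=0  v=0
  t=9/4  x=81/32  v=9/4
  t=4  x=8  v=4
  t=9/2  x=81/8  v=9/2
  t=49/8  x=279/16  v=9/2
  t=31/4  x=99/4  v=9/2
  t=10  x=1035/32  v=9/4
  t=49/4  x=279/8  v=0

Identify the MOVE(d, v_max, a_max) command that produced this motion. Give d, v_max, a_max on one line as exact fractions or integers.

d=279/8 v_max=9/2 a_max=1

final state: t=49/4, x=279/8, v=0 → d = 279/8
a_max = (9/4−0)/(9/4−0) = 1
max v = 9/2 over t∈[9/2,31/4] → v_max = 9/2
check: 9/2·(9/2+13/4) = 279/8 ✓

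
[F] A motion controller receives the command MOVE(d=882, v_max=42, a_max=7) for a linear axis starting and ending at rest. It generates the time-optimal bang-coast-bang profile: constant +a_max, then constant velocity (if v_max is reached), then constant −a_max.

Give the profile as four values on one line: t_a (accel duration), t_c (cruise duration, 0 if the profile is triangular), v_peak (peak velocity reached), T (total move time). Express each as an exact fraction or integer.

t_a=6 t_c=15 v_peak=42 T=27

(v_max)²/a_max = 42²/7 = 252
882 ≥ 252 ⇒ cruise phase
t_a = 42/7 = 6; v_peak = 42
d_cruise = 882 − 252 = 630; t_c = 630/42 = 15
T = 2·6 + 15 = 27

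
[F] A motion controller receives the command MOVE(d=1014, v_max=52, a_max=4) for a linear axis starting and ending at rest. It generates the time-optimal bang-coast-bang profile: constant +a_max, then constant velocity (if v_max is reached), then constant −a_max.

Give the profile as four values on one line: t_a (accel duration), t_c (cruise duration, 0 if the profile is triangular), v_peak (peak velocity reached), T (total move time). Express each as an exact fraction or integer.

t_a=13 t_c=13/2 v_peak=52 T=65/2

(v_max)²/a_max = 52²/4 = 676
1014 ≥ 676 ⇒ cruise phase
t_a = 52/4 = 13; v_peak = 52
d_cruise = 1014 − 676 = 338; t_c = 338/52 = 13/2
T = 2·13 + 13/2 = 65/2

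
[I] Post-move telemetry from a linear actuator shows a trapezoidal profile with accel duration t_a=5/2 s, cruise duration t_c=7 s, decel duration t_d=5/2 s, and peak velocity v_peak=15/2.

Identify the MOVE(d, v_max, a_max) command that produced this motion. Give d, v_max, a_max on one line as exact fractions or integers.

a_max = (15/2)/(5/2) = 3
d_a = ½·15/2·5/2 = 75/8; d_c = 15/2·7 = 105/2
d = 2·75/8 + 105/2 = 285/4
t_c = 7 > 0 so v_max = 15/2

d=285/4 v_max=15/2 a_max=3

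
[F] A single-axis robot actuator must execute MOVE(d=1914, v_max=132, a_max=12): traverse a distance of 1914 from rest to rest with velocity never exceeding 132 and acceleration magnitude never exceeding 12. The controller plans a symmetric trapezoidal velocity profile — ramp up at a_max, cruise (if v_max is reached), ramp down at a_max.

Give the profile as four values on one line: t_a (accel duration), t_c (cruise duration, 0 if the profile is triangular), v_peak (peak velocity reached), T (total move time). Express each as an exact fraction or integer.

t_a=11 t_c=7/2 v_peak=132 T=51/2

v_max²/a_max = 132²/12 = 1452
1914 ≥ 1452 → trapezoidal
t_a = 132/12 = 11; v_peak = 132
d_cruise = 1914 − 1452 = 462; t_c = 462/132 = 7/2
T = 2·11 + 7/2 = 51/2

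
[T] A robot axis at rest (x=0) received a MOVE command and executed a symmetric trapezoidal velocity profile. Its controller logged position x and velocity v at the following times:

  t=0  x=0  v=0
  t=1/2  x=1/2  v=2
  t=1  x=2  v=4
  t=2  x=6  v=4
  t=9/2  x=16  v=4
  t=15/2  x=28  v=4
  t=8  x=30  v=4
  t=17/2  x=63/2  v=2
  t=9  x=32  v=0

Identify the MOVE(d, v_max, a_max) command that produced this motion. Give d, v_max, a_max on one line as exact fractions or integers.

final state: t=9, x=32, v=0 → d = 32
a_max = (2−0)/(1/2−0) = 4
max v = 4 over t∈[1,8] → v_max = 4
check: 4·(1+7) = 32 ✓

d=32 v_max=4 a_max=4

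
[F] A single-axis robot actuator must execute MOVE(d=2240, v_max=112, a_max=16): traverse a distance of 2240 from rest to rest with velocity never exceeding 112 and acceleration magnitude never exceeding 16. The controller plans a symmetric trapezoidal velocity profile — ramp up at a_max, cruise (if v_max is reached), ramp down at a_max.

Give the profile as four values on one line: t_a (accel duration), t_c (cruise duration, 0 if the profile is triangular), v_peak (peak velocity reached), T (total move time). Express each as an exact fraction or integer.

(v_max)²/a_max = 112²/16 = 784
2240 ≥ 784 → trapezoidal
t_a = 112/16 = 7; v_peak = 112
d_cruise = 2240 − 784 = 1456; t_c = 1456/112 = 13
T = 2·7 + 13 = 27

t_a=7 t_c=13 v_peak=112 T=27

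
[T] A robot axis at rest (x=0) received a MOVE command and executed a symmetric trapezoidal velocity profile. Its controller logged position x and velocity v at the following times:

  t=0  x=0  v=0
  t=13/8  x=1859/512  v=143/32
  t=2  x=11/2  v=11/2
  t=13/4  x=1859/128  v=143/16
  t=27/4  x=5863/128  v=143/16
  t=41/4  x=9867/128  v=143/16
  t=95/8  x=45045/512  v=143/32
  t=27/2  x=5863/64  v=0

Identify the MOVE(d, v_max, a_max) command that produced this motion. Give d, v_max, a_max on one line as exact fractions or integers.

d=5863/64 v_max=143/16 a_max=11/4

final state: t=27/2, x=5863/64, v=0 → d = 5863/64
a_max = (143/32−0)/(13/8−0) = 11/4
max v = 143/16 over t∈[13/4,41/4] → v_max = 143/16
check: 143/16·(13/4+7) = 5863/64 ✓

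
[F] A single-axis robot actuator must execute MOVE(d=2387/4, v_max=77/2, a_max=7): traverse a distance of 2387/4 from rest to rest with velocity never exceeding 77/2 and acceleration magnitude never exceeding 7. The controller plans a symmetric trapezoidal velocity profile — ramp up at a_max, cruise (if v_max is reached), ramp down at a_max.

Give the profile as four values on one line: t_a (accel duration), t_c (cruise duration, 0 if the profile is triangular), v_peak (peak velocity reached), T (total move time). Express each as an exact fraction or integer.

(v_max)²/a_max = (77/2)²/7 = 847/4
2387/4 ≥ 847/4 → trapezoidal
t_a = (77/2)/7 = 11/2; v_peak = 77/2
d_cruise = 2387/4 − 847/4 = 385; t_c = 385/(77/2) = 10
T = 2·11/2 + 10 = 21

t_a=11/2 t_c=10 v_peak=77/2 T=21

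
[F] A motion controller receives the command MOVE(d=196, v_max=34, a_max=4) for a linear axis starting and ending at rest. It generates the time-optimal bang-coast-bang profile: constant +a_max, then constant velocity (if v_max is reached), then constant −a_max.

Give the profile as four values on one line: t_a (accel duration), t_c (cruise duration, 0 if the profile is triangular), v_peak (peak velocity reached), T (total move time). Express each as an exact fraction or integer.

t_a=7 t_c=0 v_peak=28 T=14

v_max²/a_max = 34²/4 = 289
196 < 289 ⇒ no cruise
v_peak = √(196·4) = √784 = 28
t_a = 28/4 = 7; t_c = 0
T = 2·7 = 14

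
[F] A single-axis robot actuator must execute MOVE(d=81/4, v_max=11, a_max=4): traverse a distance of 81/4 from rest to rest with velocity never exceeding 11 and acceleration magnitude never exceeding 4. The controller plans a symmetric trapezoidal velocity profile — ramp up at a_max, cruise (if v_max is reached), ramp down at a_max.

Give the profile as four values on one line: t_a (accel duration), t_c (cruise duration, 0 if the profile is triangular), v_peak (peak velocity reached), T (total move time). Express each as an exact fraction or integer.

v_max²/a_max = 11²/4 = 121/4
81/4 < 121/4 so t_c = 0
v_peak = √(81/4·4) = √81 = 9
t_a = 9/4; t_c = 0
T = 2·9/4 = 9/2

t_a=9/4 t_c=0 v_peak=9 T=9/2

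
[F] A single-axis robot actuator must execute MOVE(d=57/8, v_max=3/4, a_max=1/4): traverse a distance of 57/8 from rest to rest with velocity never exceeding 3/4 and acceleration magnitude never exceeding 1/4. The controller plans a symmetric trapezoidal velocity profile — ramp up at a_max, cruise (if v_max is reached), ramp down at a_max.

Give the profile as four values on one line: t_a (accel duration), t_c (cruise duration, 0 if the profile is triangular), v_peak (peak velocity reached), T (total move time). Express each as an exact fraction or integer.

vₘ²/aₘ = (3/4)²/(1/4) = 9/4
57/8 ≥ 9/4 → trapezoidal
t_a = (3/4)/(1/4) = 3; v_peak = 3/4
d_cruise = 57/8 − 9/4 = 39/8; t_c = (39/8)/(3/4) = 13/2
T = 2·3 + 13/2 = 25/2

t_a=3 t_c=13/2 v_peak=3/4 T=25/2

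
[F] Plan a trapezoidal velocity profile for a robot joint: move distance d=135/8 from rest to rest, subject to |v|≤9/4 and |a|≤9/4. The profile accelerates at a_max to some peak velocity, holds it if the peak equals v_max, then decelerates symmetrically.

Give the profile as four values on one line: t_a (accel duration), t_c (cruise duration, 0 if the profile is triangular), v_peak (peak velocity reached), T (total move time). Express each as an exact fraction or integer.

vₘ²/aₘ = (9/4)²/(9/4) = 9/4
135/8 ≥ 9/4 ⇒ cruise phase
t_a = (9/4)/(9/4) = 1; v_peak = 9/4
d_cruise = 135/8 − 9/4 = 117/8; t_c = (117/8)/(9/4) = 13/2
T = 2·1 + 13/2 = 17/2

t_a=1 t_c=13/2 v_peak=9/4 T=17/2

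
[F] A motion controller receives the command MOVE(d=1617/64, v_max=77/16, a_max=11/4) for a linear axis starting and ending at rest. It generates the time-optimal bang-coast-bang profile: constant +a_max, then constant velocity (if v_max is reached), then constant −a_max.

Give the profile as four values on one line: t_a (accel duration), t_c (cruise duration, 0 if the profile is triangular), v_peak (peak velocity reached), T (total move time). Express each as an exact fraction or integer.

vₘ²/aₘ = (77/16)²/(11/4) = 539/64
1617/64 ≥ 539/64 so v_max reached
t_a = (77/16)/(11/4) = 7/4; v_peak = 77/16
d_cruise = 1617/64 − 539/64 = 539/32; t_c = (539/32)/(77/16) = 7/2
T = 2·7/4 + 7/2 = 7

t_a=7/4 t_c=7/2 v_peak=77/16 T=7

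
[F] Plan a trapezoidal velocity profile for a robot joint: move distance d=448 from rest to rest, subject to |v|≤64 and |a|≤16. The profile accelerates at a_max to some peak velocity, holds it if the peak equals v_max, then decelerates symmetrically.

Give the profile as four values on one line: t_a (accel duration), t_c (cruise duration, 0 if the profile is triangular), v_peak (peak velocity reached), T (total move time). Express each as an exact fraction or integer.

t_a=4 t_c=3 v_peak=64 T=11

(v_max)²/a_max = 64²/16 = 256
448 ≥ 256 → trapezoidal
t_a = 64/16 = 4; v_peak = 64
d_cruise = 448 − 256 = 192; t_c = 192/64 = 3
T = 2·4 + 3 = 11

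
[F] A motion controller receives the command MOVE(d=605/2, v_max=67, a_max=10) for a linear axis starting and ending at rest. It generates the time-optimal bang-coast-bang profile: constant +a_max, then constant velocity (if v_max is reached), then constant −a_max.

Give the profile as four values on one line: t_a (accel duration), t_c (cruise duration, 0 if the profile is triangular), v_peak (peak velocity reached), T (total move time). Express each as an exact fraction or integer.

v_max²/a_max = 67²/10 = 4489/10
605/2 < 4489/10 ⇒ no cruise
v_peak = √(605/2·10) = √3025 = 55
t_a = 55/10 = 11/2; t_c = 0
T = 2·11/2 = 11

t_a=11/2 t_c=0 v_peak=55 T=11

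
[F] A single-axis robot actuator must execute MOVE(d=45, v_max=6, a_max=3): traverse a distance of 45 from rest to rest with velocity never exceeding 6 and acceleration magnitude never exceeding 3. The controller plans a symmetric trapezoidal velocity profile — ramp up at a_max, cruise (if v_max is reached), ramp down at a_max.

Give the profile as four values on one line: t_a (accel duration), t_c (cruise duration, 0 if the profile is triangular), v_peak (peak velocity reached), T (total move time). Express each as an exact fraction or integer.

t_a=2 t_c=11/2 v_peak=6 T=19/2

vₘ²/aₘ = 6²/3 = 12
45 ≥ 12 → trapezoidal
t_a = 6/3 = 2; v_peak = 6
d_cruise = 45 − 12 = 33; t_c = 33/6 = 11/2
T = 2·2 + 11/2 = 19/2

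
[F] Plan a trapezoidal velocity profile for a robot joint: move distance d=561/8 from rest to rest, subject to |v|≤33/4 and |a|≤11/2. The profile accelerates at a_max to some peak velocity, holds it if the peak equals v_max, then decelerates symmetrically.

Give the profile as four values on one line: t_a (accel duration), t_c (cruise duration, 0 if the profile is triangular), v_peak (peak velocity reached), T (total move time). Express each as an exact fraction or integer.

t_a=3/2 t_c=7 v_peak=33/4 T=10

v_max²/a_max = (33/4)²/(11/2) = 99/8
561/8 ≥ 99/8 so v_max reached
t_a = (33/4)/(11/2) = 3/2; v_peak = 33/4
d_cruise = 561/8 − 99/8 = 231/4; t_c = (231/4)/(33/4) = 7
T = 2·3/2 + 7 = 10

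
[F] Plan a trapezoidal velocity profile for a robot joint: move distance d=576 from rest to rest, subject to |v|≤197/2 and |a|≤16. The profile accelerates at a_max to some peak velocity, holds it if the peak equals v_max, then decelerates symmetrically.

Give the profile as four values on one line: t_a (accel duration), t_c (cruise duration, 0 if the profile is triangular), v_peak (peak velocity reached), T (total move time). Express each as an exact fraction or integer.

t_a=6 t_c=0 v_peak=96 T=12

(v_max)²/a_max = (197/2)²/16 = 38809/64
576 < 38809/64 ⇒ no cruise
v_peak = √(576·16) = √9216 = 96
t_a = 96/16 = 6; t_c = 0
T = 2·6 = 12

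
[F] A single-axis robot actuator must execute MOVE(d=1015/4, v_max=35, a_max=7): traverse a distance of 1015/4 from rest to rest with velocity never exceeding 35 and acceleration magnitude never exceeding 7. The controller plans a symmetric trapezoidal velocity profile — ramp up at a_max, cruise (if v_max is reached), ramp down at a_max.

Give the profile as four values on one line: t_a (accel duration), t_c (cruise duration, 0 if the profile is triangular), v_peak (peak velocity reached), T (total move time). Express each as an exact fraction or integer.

v_max²/a_max = 35²/7 = 175
1015/4 ≥ 175 so v_max reached
t_a = 35/7 = 5; v_peak = 35
d_cruise = 1015/4 − 175 = 315/4; t_c = (315/4)/35 = 9/4
T = 2·5 + 9/4 = 49/4

t_a=5 t_c=9/4 v_peak=35 T=49/4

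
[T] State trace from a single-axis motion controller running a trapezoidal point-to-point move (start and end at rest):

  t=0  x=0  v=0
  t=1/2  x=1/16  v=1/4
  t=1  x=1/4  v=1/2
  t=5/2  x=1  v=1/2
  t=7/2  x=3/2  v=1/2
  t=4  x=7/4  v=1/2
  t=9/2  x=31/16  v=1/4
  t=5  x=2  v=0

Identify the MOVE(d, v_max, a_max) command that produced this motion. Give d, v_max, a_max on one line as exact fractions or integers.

d=2 v_max=1/2 a_max=1/2

final state: t=5, x=2, v=0 → d = 2
a_max = (1/4−0)/(1/2−0) = 1/2
max v = 1/2 over t∈[1,4] → v_max = 1/2
check: 1/2·(1+3) = 2 ✓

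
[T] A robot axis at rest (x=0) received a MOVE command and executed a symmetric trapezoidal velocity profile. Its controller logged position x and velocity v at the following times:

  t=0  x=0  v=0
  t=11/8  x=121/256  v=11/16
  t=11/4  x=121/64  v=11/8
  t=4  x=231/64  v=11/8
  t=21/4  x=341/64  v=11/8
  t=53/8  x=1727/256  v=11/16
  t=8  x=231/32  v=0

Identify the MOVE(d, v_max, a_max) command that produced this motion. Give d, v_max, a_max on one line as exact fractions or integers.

final state: t=8, x=231/32, v=0 → d = 231/32
a_max = (11/16−0)/(11/8−0) = 1/2
max v = 11/8 over t∈[11/4,21/4] → v_max = 11/8
check: 11/8·(11/4+5/2) = 231/32 ✓

d=231/32 v_max=11/8 a_max=1/2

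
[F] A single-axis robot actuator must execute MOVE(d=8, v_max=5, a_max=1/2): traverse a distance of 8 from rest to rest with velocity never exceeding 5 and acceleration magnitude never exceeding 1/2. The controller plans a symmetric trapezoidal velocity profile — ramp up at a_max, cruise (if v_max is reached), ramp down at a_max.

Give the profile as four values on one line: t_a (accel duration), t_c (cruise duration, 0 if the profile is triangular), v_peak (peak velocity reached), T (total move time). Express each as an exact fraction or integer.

(v_max)²/a_max = 5²/(1/2) = 50
8 < 50 so t_c = 0
v_peak = √(8·1/2) = √4 = 2
t_a = 2/(1/2) = 4; t_c = 0
T = 2·4 = 8

t_a=4 t_c=0 v_peak=2 T=8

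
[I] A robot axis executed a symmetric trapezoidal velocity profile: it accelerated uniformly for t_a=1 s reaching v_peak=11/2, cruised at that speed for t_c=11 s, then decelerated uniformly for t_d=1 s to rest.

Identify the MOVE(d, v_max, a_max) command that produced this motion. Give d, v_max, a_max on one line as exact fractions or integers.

d=66 v_max=11/2 a_max=11/2

a_max = (11/2)/1 = 11/2
d_a = ½·11/2·1 = 11/4; d_c = 11/2·11 = 121/2
d = 2·11/4 + 121/2 = 66
t_c = 11 > 0 ⇒ limit active, v_max = 11/2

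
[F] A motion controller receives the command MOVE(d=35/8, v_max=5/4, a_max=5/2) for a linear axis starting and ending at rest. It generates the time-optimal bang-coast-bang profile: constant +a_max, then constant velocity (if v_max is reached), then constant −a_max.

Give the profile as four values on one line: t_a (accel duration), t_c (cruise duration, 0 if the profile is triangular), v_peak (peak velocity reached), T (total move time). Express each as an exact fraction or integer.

t_a=1/2 t_c=3 v_peak=5/4 T=4

v_max²/a_max = (5/4)²/(5/2) = 5/8
35/8 ≥ 5/8 → trapezoidal
t_a = (5/4)/(5/2) = 1/2; v_peak = 5/4
d_cruise = 35/8 − 5/8 = 15/4; t_c = (15/4)/(5/4) = 3
T = 2·1/2 + 3 = 4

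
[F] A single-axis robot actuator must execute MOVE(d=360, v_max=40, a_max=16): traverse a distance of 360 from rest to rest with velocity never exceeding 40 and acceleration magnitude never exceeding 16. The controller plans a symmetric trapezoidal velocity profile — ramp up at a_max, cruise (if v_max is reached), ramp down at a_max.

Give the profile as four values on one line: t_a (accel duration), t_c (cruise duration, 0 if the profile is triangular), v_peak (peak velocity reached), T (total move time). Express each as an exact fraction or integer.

(v_max)²/a_max = 40²/16 = 100
360 ≥ 100 ⇒ cruise phase
t_a = 40/16 = 5/2; v_peak = 40
d_cruise = 360 − 100 = 260; t_c = 260/40 = 13/2
T = 2·5/2 + 13/2 = 23/2

t_a=5/2 t_c=13/2 v_peak=40 T=23/2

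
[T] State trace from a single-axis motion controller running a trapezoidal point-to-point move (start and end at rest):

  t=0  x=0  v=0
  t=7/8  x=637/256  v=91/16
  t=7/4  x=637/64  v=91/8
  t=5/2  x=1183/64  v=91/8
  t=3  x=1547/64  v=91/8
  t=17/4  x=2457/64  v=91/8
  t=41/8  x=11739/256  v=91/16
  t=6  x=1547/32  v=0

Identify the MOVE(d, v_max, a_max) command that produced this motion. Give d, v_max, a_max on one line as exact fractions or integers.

final state: t=6, x=1547/32, v=0 → d = 1547/32
a_max = (91/16−0)/(7/8−0) = 13/2
max v = 91/8 over t∈[7/4,17/4] → v_max = 91/8
check: 91/8·(7/4+5/2) = 1547/32 ✓

d=1547/32 v_max=91/8 a_max=13/2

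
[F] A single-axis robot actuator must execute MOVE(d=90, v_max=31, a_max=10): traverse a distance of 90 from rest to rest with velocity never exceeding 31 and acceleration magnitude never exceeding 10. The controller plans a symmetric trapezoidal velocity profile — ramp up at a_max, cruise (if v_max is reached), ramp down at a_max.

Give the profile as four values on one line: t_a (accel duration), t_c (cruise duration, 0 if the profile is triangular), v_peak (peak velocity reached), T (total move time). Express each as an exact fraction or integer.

t_a=3 t_c=0 v_peak=30 T=6

vₘ²/aₘ = 31²/10 = 961/10
90 < 961/10 ⇒ no cruise
v_peak = √(90·10) = √900 = 30
t_a = 30/10 = 3; t_c = 0
T = 2·3 = 6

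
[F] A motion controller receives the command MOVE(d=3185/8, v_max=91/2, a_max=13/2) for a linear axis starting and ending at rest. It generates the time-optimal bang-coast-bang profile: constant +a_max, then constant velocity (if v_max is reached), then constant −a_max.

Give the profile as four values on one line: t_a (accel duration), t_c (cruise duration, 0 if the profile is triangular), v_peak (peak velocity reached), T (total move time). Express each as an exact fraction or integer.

vₘ²/aₘ = (91/2)²/(13/2) = 637/2
3185/8 ≥ 637/2 → trapezoidal
t_a = (91/2)/(13/2) = 7; v_peak = 91/2
d_cruise = 3185/8 − 637/2 = 637/8; t_c = (637/8)/(91/2) = 7/4
T = 2·7 + 7/4 = 63/4

t_a=7 t_c=7/4 v_peak=91/2 T=63/4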